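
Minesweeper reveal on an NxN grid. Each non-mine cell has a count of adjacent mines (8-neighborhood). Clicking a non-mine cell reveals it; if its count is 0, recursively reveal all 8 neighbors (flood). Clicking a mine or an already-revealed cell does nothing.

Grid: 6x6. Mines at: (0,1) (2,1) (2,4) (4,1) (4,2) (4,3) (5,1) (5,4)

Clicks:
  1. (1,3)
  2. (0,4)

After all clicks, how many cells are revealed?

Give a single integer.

Click 1 (1,3) count=1: revealed 1 new [(1,3)] -> total=1
Click 2 (0,4) count=0: revealed 7 new [(0,2) (0,3) (0,4) (0,5) (1,2) (1,4) (1,5)] -> total=8

Answer: 8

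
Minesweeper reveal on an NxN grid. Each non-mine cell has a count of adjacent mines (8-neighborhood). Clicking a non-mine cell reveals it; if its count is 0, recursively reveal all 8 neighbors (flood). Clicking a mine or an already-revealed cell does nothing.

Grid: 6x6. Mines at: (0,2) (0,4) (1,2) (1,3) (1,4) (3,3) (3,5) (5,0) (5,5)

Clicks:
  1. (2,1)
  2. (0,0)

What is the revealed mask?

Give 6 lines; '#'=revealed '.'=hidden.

Answer: ##....
##....
###...
###...
###...
......

Derivation:
Click 1 (2,1) count=1: revealed 1 new [(2,1)] -> total=1
Click 2 (0,0) count=0: revealed 12 new [(0,0) (0,1) (1,0) (1,1) (2,0) (2,2) (3,0) (3,1) (3,2) (4,0) (4,1) (4,2)] -> total=13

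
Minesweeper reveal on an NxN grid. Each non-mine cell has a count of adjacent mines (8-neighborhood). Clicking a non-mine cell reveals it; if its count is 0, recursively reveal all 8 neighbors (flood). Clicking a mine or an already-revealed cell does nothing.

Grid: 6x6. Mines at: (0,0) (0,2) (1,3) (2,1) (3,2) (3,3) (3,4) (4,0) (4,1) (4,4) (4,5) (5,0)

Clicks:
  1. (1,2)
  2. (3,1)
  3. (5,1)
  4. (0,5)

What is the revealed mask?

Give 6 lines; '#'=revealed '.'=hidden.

Click 1 (1,2) count=3: revealed 1 new [(1,2)] -> total=1
Click 2 (3,1) count=4: revealed 1 new [(3,1)] -> total=2
Click 3 (5,1) count=3: revealed 1 new [(5,1)] -> total=3
Click 4 (0,5) count=0: revealed 6 new [(0,4) (0,5) (1,4) (1,5) (2,4) (2,5)] -> total=9

Answer: ....##
..#.##
....##
.#....
......
.#....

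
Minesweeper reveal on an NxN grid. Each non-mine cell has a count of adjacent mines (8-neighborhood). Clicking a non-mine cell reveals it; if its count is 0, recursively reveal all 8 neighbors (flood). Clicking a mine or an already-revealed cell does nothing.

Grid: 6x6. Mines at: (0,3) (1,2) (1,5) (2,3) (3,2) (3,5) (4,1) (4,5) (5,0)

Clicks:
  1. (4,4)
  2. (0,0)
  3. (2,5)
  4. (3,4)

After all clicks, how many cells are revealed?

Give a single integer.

Click 1 (4,4) count=2: revealed 1 new [(4,4)] -> total=1
Click 2 (0,0) count=0: revealed 8 new [(0,0) (0,1) (1,0) (1,1) (2,0) (2,1) (3,0) (3,1)] -> total=9
Click 3 (2,5) count=2: revealed 1 new [(2,5)] -> total=10
Click 4 (3,4) count=3: revealed 1 new [(3,4)] -> total=11

Answer: 11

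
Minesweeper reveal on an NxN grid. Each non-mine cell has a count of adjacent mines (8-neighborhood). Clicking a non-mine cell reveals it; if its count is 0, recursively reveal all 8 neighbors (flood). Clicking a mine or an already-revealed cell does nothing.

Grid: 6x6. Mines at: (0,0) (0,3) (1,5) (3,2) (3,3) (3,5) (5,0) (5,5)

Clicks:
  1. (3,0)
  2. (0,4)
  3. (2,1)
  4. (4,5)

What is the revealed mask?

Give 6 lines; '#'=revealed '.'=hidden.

Click 1 (3,0) count=0: revealed 8 new [(1,0) (1,1) (2,0) (2,1) (3,0) (3,1) (4,0) (4,1)] -> total=8
Click 2 (0,4) count=2: revealed 1 new [(0,4)] -> total=9
Click 3 (2,1) count=1: revealed 0 new [(none)] -> total=9
Click 4 (4,5) count=2: revealed 1 new [(4,5)] -> total=10

Answer: ....#.
##....
##....
##....
##...#
......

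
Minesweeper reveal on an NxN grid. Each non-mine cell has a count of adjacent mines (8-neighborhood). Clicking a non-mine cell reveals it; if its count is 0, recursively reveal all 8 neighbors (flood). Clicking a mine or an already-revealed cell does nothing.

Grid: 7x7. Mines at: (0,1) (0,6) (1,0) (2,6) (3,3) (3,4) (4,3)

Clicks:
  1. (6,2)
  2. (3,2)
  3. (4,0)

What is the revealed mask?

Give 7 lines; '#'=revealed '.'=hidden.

Answer: .......
.......
###....
###..##
###.###
#######
#######

Derivation:
Click 1 (6,2) count=0: revealed 28 new [(2,0) (2,1) (2,2) (3,0) (3,1) (3,2) (3,5) (3,6) (4,0) (4,1) (4,2) (4,4) (4,5) (4,6) (5,0) (5,1) (5,2) (5,3) (5,4) (5,5) (5,6) (6,0) (6,1) (6,2) (6,3) (6,4) (6,5) (6,6)] -> total=28
Click 2 (3,2) count=2: revealed 0 new [(none)] -> total=28
Click 3 (4,0) count=0: revealed 0 new [(none)] -> total=28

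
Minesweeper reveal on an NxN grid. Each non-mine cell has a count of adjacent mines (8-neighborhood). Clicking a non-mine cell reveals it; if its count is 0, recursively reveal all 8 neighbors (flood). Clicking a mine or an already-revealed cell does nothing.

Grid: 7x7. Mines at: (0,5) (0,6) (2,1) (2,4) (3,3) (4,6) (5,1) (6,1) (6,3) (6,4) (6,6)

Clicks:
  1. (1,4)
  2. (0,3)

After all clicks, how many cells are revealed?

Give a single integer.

Answer: 10

Derivation:
Click 1 (1,4) count=2: revealed 1 new [(1,4)] -> total=1
Click 2 (0,3) count=0: revealed 9 new [(0,0) (0,1) (0,2) (0,3) (0,4) (1,0) (1,1) (1,2) (1,3)] -> total=10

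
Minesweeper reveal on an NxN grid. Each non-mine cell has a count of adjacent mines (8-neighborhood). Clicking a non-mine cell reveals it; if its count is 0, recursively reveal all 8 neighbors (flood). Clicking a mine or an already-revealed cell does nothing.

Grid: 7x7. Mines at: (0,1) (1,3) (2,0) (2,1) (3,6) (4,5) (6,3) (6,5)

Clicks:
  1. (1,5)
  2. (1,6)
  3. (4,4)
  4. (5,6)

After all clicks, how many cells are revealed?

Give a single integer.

Click 1 (1,5) count=0: revealed 9 new [(0,4) (0,5) (0,6) (1,4) (1,5) (1,6) (2,4) (2,5) (2,6)] -> total=9
Click 2 (1,6) count=0: revealed 0 new [(none)] -> total=9
Click 3 (4,4) count=1: revealed 1 new [(4,4)] -> total=10
Click 4 (5,6) count=2: revealed 1 new [(5,6)] -> total=11

Answer: 11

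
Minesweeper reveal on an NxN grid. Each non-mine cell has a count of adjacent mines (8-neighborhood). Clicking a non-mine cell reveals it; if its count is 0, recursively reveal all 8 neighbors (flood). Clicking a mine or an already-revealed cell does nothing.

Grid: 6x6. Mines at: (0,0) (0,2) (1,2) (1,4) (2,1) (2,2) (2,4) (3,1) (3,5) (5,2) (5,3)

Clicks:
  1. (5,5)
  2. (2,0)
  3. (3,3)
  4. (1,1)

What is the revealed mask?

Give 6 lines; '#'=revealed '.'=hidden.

Answer: ......
.#....
#.....
...#..
....##
....##

Derivation:
Click 1 (5,5) count=0: revealed 4 new [(4,4) (4,5) (5,4) (5,5)] -> total=4
Click 2 (2,0) count=2: revealed 1 new [(2,0)] -> total=5
Click 3 (3,3) count=2: revealed 1 new [(3,3)] -> total=6
Click 4 (1,1) count=5: revealed 1 new [(1,1)] -> total=7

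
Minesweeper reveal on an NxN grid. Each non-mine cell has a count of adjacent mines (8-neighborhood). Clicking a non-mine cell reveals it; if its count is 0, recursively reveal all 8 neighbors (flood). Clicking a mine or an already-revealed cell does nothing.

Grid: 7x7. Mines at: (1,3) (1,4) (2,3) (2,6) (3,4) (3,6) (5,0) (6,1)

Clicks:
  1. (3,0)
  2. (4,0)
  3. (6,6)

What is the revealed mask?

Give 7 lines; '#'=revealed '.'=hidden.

Click 1 (3,0) count=0: revealed 31 new [(0,0) (0,1) (0,2) (1,0) (1,1) (1,2) (2,0) (2,1) (2,2) (3,0) (3,1) (3,2) (3,3) (4,0) (4,1) (4,2) (4,3) (4,4) (4,5) (4,6) (5,1) (5,2) (5,3) (5,4) (5,5) (5,6) (6,2) (6,3) (6,4) (6,5) (6,6)] -> total=31
Click 2 (4,0) count=1: revealed 0 new [(none)] -> total=31
Click 3 (6,6) count=0: revealed 0 new [(none)] -> total=31

Answer: ###....
###....
###....
####...
#######
.######
..#####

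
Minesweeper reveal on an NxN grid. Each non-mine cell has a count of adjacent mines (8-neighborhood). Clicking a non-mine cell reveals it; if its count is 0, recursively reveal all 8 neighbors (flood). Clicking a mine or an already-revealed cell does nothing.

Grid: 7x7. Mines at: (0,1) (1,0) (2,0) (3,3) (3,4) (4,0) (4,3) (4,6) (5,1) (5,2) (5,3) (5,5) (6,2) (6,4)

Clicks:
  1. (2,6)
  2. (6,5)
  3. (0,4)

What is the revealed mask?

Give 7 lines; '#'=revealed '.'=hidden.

Click 1 (2,6) count=0: revealed 17 new [(0,2) (0,3) (0,4) (0,5) (0,6) (1,2) (1,3) (1,4) (1,5) (1,6) (2,2) (2,3) (2,4) (2,5) (2,6) (3,5) (3,6)] -> total=17
Click 2 (6,5) count=2: revealed 1 new [(6,5)] -> total=18
Click 3 (0,4) count=0: revealed 0 new [(none)] -> total=18

Answer: ..#####
..#####
..#####
.....##
.......
.......
.....#.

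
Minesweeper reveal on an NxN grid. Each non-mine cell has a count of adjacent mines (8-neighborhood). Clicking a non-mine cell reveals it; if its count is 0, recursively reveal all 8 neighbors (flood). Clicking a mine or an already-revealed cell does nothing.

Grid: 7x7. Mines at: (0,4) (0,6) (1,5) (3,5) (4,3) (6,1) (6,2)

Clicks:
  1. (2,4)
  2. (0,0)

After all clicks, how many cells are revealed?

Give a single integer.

Answer: 25

Derivation:
Click 1 (2,4) count=2: revealed 1 new [(2,4)] -> total=1
Click 2 (0,0) count=0: revealed 24 new [(0,0) (0,1) (0,2) (0,3) (1,0) (1,1) (1,2) (1,3) (1,4) (2,0) (2,1) (2,2) (2,3) (3,0) (3,1) (3,2) (3,3) (3,4) (4,0) (4,1) (4,2) (5,0) (5,1) (5,2)] -> total=25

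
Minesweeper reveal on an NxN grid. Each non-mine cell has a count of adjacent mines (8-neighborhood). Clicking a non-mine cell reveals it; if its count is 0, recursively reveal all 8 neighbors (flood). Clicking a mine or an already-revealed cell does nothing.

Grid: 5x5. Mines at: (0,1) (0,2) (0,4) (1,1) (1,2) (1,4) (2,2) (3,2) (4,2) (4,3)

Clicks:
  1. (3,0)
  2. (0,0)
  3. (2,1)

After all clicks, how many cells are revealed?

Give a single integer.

Click 1 (3,0) count=0: revealed 6 new [(2,0) (2,1) (3,0) (3,1) (4,0) (4,1)] -> total=6
Click 2 (0,0) count=2: revealed 1 new [(0,0)] -> total=7
Click 3 (2,1) count=4: revealed 0 new [(none)] -> total=7

Answer: 7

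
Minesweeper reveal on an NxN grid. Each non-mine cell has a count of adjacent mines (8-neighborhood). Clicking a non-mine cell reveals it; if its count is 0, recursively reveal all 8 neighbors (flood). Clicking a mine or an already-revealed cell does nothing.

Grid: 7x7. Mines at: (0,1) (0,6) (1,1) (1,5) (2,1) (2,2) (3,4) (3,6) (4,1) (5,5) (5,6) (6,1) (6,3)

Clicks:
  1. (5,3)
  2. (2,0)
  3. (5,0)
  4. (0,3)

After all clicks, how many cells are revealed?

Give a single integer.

Answer: 9

Derivation:
Click 1 (5,3) count=1: revealed 1 new [(5,3)] -> total=1
Click 2 (2,0) count=2: revealed 1 new [(2,0)] -> total=2
Click 3 (5,0) count=2: revealed 1 new [(5,0)] -> total=3
Click 4 (0,3) count=0: revealed 6 new [(0,2) (0,3) (0,4) (1,2) (1,3) (1,4)] -> total=9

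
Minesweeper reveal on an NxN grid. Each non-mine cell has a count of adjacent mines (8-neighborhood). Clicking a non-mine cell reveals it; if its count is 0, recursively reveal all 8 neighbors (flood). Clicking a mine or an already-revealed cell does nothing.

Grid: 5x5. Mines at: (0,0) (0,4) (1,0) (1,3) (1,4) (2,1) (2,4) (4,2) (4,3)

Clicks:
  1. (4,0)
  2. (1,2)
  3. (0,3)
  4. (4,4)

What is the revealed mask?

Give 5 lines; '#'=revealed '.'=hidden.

Click 1 (4,0) count=0: revealed 4 new [(3,0) (3,1) (4,0) (4,1)] -> total=4
Click 2 (1,2) count=2: revealed 1 new [(1,2)] -> total=5
Click 3 (0,3) count=3: revealed 1 new [(0,3)] -> total=6
Click 4 (4,4) count=1: revealed 1 new [(4,4)] -> total=7

Answer: ...#.
..#..
.....
##...
##..#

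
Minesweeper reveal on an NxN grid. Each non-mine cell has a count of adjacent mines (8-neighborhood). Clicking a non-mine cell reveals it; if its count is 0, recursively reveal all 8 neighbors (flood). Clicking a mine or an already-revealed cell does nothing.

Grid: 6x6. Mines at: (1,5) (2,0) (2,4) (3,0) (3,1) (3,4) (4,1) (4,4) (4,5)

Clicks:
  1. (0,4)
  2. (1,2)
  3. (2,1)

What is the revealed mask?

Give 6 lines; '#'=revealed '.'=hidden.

Answer: #####.
#####.
.###..
......
......
......

Derivation:
Click 1 (0,4) count=1: revealed 1 new [(0,4)] -> total=1
Click 2 (1,2) count=0: revealed 12 new [(0,0) (0,1) (0,2) (0,3) (1,0) (1,1) (1,2) (1,3) (1,4) (2,1) (2,2) (2,3)] -> total=13
Click 3 (2,1) count=3: revealed 0 new [(none)] -> total=13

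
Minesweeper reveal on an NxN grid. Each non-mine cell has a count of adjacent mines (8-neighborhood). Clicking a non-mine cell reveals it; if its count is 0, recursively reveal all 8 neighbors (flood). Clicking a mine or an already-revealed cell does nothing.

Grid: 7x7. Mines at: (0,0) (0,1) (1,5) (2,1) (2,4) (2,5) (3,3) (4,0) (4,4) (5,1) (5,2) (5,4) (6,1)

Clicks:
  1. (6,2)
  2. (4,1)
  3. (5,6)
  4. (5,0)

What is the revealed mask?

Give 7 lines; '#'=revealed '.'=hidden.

Click 1 (6,2) count=3: revealed 1 new [(6,2)] -> total=1
Click 2 (4,1) count=3: revealed 1 new [(4,1)] -> total=2
Click 3 (5,6) count=0: revealed 8 new [(3,5) (3,6) (4,5) (4,6) (5,5) (5,6) (6,5) (6,6)] -> total=10
Click 4 (5,0) count=3: revealed 1 new [(5,0)] -> total=11

Answer: .......
.......
.......
.....##
.#...##
#....##
..#..##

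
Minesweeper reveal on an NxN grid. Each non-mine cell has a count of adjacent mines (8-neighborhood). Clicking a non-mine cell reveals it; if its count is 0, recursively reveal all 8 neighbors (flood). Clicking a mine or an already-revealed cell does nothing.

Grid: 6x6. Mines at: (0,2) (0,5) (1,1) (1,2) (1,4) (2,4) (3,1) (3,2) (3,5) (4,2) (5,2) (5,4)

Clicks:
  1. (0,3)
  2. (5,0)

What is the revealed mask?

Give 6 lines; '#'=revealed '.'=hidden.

Click 1 (0,3) count=3: revealed 1 new [(0,3)] -> total=1
Click 2 (5,0) count=0: revealed 4 new [(4,0) (4,1) (5,0) (5,1)] -> total=5

Answer: ...#..
......
......
......
##....
##....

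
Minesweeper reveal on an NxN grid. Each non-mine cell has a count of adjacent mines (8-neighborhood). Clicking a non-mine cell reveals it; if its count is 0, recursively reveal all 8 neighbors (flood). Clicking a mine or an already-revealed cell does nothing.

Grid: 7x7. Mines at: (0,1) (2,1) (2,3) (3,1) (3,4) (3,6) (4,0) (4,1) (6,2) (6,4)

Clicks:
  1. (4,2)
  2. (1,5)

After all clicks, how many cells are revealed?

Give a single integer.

Click 1 (4,2) count=2: revealed 1 new [(4,2)] -> total=1
Click 2 (1,5) count=0: revealed 13 new [(0,2) (0,3) (0,4) (0,5) (0,6) (1,2) (1,3) (1,4) (1,5) (1,6) (2,4) (2,5) (2,6)] -> total=14

Answer: 14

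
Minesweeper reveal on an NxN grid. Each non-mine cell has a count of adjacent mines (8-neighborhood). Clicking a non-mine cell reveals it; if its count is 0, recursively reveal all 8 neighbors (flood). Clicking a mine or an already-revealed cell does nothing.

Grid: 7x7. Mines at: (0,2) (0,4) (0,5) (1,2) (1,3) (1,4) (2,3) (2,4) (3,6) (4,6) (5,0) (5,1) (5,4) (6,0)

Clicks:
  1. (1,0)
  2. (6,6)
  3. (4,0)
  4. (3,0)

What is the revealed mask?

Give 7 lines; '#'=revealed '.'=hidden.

Click 1 (1,0) count=0: revealed 13 new [(0,0) (0,1) (1,0) (1,1) (2,0) (2,1) (2,2) (3,0) (3,1) (3,2) (4,0) (4,1) (4,2)] -> total=13
Click 2 (6,6) count=0: revealed 4 new [(5,5) (5,6) (6,5) (6,6)] -> total=17
Click 3 (4,0) count=2: revealed 0 new [(none)] -> total=17
Click 4 (3,0) count=0: revealed 0 new [(none)] -> total=17

Answer: ##.....
##.....
###....
###....
###....
.....##
.....##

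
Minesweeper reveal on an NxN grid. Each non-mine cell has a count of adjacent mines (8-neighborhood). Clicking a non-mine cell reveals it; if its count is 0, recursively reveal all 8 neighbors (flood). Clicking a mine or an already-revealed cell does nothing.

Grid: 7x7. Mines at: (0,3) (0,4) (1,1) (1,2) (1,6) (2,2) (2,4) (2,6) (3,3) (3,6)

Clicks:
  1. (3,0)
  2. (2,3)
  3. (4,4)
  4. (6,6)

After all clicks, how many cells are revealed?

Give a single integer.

Answer: 27

Derivation:
Click 1 (3,0) count=0: revealed 26 new [(2,0) (2,1) (3,0) (3,1) (3,2) (4,0) (4,1) (4,2) (4,3) (4,4) (4,5) (4,6) (5,0) (5,1) (5,2) (5,3) (5,4) (5,5) (5,6) (6,0) (6,1) (6,2) (6,3) (6,4) (6,5) (6,6)] -> total=26
Click 2 (2,3) count=4: revealed 1 new [(2,3)] -> total=27
Click 3 (4,4) count=1: revealed 0 new [(none)] -> total=27
Click 4 (6,6) count=0: revealed 0 new [(none)] -> total=27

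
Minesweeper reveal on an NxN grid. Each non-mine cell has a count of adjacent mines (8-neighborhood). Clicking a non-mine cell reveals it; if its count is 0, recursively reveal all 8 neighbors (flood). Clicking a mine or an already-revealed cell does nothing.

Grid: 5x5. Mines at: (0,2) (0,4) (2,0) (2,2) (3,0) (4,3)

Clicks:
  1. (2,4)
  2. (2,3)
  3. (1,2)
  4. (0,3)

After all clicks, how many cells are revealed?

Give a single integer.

Click 1 (2,4) count=0: revealed 6 new [(1,3) (1,4) (2,3) (2,4) (3,3) (3,4)] -> total=6
Click 2 (2,3) count=1: revealed 0 new [(none)] -> total=6
Click 3 (1,2) count=2: revealed 1 new [(1,2)] -> total=7
Click 4 (0,3) count=2: revealed 1 new [(0,3)] -> total=8

Answer: 8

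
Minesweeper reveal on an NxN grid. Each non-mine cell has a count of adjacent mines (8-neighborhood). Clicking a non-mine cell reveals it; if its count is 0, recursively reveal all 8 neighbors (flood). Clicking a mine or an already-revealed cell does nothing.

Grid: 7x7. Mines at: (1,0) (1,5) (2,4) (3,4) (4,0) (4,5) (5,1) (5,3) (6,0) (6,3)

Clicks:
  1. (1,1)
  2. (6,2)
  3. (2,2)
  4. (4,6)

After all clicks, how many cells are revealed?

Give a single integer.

Answer: 19

Derivation:
Click 1 (1,1) count=1: revealed 1 new [(1,1)] -> total=1
Click 2 (6,2) count=3: revealed 1 new [(6,2)] -> total=2
Click 3 (2,2) count=0: revealed 16 new [(0,1) (0,2) (0,3) (0,4) (1,2) (1,3) (1,4) (2,1) (2,2) (2,3) (3,1) (3,2) (3,3) (4,1) (4,2) (4,3)] -> total=18
Click 4 (4,6) count=1: revealed 1 new [(4,6)] -> total=19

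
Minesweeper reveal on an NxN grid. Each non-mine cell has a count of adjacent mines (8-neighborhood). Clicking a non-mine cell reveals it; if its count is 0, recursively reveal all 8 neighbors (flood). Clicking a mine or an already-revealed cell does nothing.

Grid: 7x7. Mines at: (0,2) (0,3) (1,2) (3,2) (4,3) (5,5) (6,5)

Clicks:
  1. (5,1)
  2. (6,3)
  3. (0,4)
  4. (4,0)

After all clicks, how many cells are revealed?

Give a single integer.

Answer: 22

Derivation:
Click 1 (5,1) count=0: revealed 21 new [(0,0) (0,1) (1,0) (1,1) (2,0) (2,1) (3,0) (3,1) (4,0) (4,1) (4,2) (5,0) (5,1) (5,2) (5,3) (5,4) (6,0) (6,1) (6,2) (6,3) (6,4)] -> total=21
Click 2 (6,3) count=0: revealed 0 new [(none)] -> total=21
Click 3 (0,4) count=1: revealed 1 new [(0,4)] -> total=22
Click 4 (4,0) count=0: revealed 0 new [(none)] -> total=22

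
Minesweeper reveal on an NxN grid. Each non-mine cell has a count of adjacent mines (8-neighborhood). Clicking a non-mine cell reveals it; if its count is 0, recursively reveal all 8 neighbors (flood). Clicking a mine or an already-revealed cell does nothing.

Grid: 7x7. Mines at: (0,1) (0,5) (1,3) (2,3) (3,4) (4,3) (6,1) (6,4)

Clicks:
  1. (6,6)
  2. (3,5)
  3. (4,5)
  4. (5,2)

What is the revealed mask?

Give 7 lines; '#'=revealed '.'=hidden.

Click 1 (6,6) count=0: revealed 12 new [(1,5) (1,6) (2,5) (2,6) (3,5) (3,6) (4,5) (4,6) (5,5) (5,6) (6,5) (6,6)] -> total=12
Click 2 (3,5) count=1: revealed 0 new [(none)] -> total=12
Click 3 (4,5) count=1: revealed 0 new [(none)] -> total=12
Click 4 (5,2) count=2: revealed 1 new [(5,2)] -> total=13

Answer: .......
.....##
.....##
.....##
.....##
..#..##
.....##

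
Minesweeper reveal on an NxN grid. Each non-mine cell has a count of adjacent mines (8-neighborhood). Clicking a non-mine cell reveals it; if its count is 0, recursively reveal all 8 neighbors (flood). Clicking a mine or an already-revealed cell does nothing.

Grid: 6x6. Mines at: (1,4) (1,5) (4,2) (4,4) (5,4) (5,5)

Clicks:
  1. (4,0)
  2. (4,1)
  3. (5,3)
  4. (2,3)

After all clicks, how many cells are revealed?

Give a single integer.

Click 1 (4,0) count=0: revealed 20 new [(0,0) (0,1) (0,2) (0,3) (1,0) (1,1) (1,2) (1,3) (2,0) (2,1) (2,2) (2,3) (3,0) (3,1) (3,2) (3,3) (4,0) (4,1) (5,0) (5,1)] -> total=20
Click 2 (4,1) count=1: revealed 0 new [(none)] -> total=20
Click 3 (5,3) count=3: revealed 1 new [(5,3)] -> total=21
Click 4 (2,3) count=1: revealed 0 new [(none)] -> total=21

Answer: 21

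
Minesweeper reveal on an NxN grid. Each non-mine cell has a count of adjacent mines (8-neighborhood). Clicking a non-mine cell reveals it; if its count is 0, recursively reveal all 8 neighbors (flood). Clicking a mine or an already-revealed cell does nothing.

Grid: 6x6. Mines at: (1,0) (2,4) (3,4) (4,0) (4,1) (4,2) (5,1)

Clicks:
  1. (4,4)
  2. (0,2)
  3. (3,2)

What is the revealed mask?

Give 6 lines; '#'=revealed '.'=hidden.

Answer: .#####
.#####
.###..
.###..
....#.
......

Derivation:
Click 1 (4,4) count=1: revealed 1 new [(4,4)] -> total=1
Click 2 (0,2) count=0: revealed 16 new [(0,1) (0,2) (0,3) (0,4) (0,5) (1,1) (1,2) (1,3) (1,4) (1,5) (2,1) (2,2) (2,3) (3,1) (3,2) (3,3)] -> total=17
Click 3 (3,2) count=2: revealed 0 new [(none)] -> total=17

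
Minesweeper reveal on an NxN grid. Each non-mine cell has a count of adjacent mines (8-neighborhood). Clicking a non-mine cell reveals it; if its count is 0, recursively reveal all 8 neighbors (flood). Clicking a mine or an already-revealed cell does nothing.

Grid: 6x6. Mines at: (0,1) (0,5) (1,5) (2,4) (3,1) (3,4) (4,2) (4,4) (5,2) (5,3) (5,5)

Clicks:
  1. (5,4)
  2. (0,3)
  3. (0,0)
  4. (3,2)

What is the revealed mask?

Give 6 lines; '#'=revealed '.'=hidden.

Answer: #.###.
..###.
......
..#...
......
....#.

Derivation:
Click 1 (5,4) count=3: revealed 1 new [(5,4)] -> total=1
Click 2 (0,3) count=0: revealed 6 new [(0,2) (0,3) (0,4) (1,2) (1,3) (1,4)] -> total=7
Click 3 (0,0) count=1: revealed 1 new [(0,0)] -> total=8
Click 4 (3,2) count=2: revealed 1 new [(3,2)] -> total=9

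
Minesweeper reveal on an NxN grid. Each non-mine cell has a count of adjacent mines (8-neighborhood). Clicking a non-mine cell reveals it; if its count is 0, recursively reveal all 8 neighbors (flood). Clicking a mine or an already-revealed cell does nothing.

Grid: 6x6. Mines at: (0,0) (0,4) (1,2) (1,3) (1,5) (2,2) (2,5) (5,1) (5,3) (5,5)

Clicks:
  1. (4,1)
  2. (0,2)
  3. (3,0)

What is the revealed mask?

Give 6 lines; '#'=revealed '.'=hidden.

Click 1 (4,1) count=1: revealed 1 new [(4,1)] -> total=1
Click 2 (0,2) count=2: revealed 1 new [(0,2)] -> total=2
Click 3 (3,0) count=0: revealed 7 new [(1,0) (1,1) (2,0) (2,1) (3,0) (3,1) (4,0)] -> total=9

Answer: ..#...
##....
##....
##....
##....
......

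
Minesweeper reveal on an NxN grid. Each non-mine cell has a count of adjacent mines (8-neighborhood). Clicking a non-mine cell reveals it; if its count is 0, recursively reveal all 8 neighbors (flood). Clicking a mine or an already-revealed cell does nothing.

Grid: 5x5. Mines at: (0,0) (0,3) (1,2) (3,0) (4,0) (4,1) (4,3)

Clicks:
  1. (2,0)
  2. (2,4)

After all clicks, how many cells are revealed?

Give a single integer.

Click 1 (2,0) count=1: revealed 1 new [(2,0)] -> total=1
Click 2 (2,4) count=0: revealed 6 new [(1,3) (1,4) (2,3) (2,4) (3,3) (3,4)] -> total=7

Answer: 7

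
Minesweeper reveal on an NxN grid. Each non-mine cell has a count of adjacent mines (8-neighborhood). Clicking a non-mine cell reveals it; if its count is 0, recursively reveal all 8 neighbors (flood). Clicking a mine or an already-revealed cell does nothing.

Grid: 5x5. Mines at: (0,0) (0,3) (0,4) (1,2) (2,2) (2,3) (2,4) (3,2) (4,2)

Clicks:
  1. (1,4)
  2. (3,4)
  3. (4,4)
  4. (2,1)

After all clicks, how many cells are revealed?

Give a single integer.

Answer: 6

Derivation:
Click 1 (1,4) count=4: revealed 1 new [(1,4)] -> total=1
Click 2 (3,4) count=2: revealed 1 new [(3,4)] -> total=2
Click 3 (4,4) count=0: revealed 3 new [(3,3) (4,3) (4,4)] -> total=5
Click 4 (2,1) count=3: revealed 1 new [(2,1)] -> total=6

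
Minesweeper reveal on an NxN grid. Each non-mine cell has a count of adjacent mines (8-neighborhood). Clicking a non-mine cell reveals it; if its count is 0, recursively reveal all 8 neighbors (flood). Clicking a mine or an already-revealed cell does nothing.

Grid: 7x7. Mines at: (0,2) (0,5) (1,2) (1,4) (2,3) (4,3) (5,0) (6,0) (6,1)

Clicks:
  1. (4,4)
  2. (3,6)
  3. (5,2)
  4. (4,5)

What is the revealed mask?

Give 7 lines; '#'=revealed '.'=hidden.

Answer: .......
.....##
....###
....###
....###
..#####
..#####

Derivation:
Click 1 (4,4) count=1: revealed 1 new [(4,4)] -> total=1
Click 2 (3,6) count=0: revealed 20 new [(1,5) (1,6) (2,4) (2,5) (2,6) (3,4) (3,5) (3,6) (4,5) (4,6) (5,2) (5,3) (5,4) (5,5) (5,6) (6,2) (6,3) (6,4) (6,5) (6,6)] -> total=21
Click 3 (5,2) count=2: revealed 0 new [(none)] -> total=21
Click 4 (4,5) count=0: revealed 0 new [(none)] -> total=21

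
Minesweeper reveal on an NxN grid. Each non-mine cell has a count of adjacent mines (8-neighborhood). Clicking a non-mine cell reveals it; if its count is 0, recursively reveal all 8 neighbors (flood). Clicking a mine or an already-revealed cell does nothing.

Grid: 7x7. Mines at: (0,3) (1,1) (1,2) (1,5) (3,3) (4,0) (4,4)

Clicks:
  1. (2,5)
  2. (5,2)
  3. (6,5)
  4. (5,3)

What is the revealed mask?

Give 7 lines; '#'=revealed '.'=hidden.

Click 1 (2,5) count=1: revealed 1 new [(2,5)] -> total=1
Click 2 (5,2) count=0: revealed 22 new [(2,6) (3,5) (3,6) (4,1) (4,2) (4,3) (4,5) (4,6) (5,0) (5,1) (5,2) (5,3) (5,4) (5,5) (5,6) (6,0) (6,1) (6,2) (6,3) (6,4) (6,5) (6,6)] -> total=23
Click 3 (6,5) count=0: revealed 0 new [(none)] -> total=23
Click 4 (5,3) count=1: revealed 0 new [(none)] -> total=23

Answer: .......
.......
.....##
.....##
.###.##
#######
#######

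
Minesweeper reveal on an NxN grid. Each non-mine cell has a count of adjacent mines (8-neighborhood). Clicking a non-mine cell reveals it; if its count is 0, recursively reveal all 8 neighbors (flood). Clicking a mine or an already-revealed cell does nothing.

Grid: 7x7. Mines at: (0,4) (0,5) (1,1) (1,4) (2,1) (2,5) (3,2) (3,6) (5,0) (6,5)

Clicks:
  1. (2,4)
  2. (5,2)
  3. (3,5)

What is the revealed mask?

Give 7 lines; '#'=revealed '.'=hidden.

Answer: .......
.......
....#..
...###.
.#####.
.#####.
.####..

Derivation:
Click 1 (2,4) count=2: revealed 1 new [(2,4)] -> total=1
Click 2 (5,2) count=0: revealed 17 new [(3,3) (3,4) (3,5) (4,1) (4,2) (4,3) (4,4) (4,5) (5,1) (5,2) (5,3) (5,4) (5,5) (6,1) (6,2) (6,3) (6,4)] -> total=18
Click 3 (3,5) count=2: revealed 0 new [(none)] -> total=18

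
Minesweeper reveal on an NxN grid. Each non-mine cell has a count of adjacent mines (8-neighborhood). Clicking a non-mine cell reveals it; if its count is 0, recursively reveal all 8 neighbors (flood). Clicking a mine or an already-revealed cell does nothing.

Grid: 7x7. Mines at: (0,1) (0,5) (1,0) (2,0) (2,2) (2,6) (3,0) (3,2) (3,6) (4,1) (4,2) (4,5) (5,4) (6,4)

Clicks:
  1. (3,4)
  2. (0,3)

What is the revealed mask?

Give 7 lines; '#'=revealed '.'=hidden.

Answer: ..###..
..###..
.......
....#..
.......
.......
.......

Derivation:
Click 1 (3,4) count=1: revealed 1 new [(3,4)] -> total=1
Click 2 (0,3) count=0: revealed 6 new [(0,2) (0,3) (0,4) (1,2) (1,3) (1,4)] -> total=7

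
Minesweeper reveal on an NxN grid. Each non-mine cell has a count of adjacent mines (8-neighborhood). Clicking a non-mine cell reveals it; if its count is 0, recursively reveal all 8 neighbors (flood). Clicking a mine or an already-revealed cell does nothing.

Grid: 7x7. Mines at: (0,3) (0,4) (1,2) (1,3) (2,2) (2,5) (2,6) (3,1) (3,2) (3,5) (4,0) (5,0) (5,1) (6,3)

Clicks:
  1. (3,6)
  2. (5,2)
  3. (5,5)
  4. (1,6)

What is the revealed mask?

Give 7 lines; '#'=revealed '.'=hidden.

Click 1 (3,6) count=3: revealed 1 new [(3,6)] -> total=1
Click 2 (5,2) count=2: revealed 1 new [(5,2)] -> total=2
Click 3 (5,5) count=0: revealed 9 new [(4,4) (4,5) (4,6) (5,4) (5,5) (5,6) (6,4) (6,5) (6,6)] -> total=11
Click 4 (1,6) count=2: revealed 1 new [(1,6)] -> total=12

Answer: .......
......#
.......
......#
....###
..#.###
....###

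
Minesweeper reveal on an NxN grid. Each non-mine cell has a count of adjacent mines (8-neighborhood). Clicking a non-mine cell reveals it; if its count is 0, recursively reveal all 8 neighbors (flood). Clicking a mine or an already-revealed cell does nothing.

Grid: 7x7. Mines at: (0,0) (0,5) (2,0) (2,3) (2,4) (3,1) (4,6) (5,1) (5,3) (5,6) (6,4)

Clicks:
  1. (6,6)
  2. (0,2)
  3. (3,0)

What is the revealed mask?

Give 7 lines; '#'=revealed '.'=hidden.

Click 1 (6,6) count=1: revealed 1 new [(6,6)] -> total=1
Click 2 (0,2) count=0: revealed 8 new [(0,1) (0,2) (0,3) (0,4) (1,1) (1,2) (1,3) (1,4)] -> total=9
Click 3 (3,0) count=2: revealed 1 new [(3,0)] -> total=10

Answer: .####..
.####..
.......
#......
.......
.......
......#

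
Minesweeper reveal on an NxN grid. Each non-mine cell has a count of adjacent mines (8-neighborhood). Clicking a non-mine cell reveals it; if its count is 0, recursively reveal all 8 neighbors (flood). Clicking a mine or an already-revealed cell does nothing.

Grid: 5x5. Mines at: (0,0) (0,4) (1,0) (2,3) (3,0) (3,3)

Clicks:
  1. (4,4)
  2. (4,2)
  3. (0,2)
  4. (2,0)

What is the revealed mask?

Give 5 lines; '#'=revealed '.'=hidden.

Click 1 (4,4) count=1: revealed 1 new [(4,4)] -> total=1
Click 2 (4,2) count=1: revealed 1 new [(4,2)] -> total=2
Click 3 (0,2) count=0: revealed 6 new [(0,1) (0,2) (0,3) (1,1) (1,2) (1,3)] -> total=8
Click 4 (2,0) count=2: revealed 1 new [(2,0)] -> total=9

Answer: .###.
.###.
#....
.....
..#.#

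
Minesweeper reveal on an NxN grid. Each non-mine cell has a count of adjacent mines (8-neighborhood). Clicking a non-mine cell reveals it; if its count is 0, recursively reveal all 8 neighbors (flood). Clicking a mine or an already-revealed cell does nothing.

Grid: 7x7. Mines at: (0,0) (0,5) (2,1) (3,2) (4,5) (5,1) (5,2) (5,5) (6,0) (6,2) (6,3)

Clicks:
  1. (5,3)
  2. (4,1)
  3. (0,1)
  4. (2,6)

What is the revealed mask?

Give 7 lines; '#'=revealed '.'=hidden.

Answer: .####..
.######
..#####
...####
.#.....
...#...
.......

Derivation:
Click 1 (5,3) count=3: revealed 1 new [(5,3)] -> total=1
Click 2 (4,1) count=3: revealed 1 new [(4,1)] -> total=2
Click 3 (0,1) count=1: revealed 1 new [(0,1)] -> total=3
Click 4 (2,6) count=0: revealed 18 new [(0,2) (0,3) (0,4) (1,1) (1,2) (1,3) (1,4) (1,5) (1,6) (2,2) (2,3) (2,4) (2,5) (2,6) (3,3) (3,4) (3,5) (3,6)] -> total=21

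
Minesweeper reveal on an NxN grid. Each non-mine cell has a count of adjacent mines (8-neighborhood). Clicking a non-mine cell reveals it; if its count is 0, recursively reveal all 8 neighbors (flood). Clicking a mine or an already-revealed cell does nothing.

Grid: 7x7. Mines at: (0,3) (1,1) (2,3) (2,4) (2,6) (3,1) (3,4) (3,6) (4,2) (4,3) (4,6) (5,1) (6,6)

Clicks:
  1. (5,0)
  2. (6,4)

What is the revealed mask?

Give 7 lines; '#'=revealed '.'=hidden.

Answer: .......
.......
.......
.......
.......
#.####.
..####.

Derivation:
Click 1 (5,0) count=1: revealed 1 new [(5,0)] -> total=1
Click 2 (6,4) count=0: revealed 8 new [(5,2) (5,3) (5,4) (5,5) (6,2) (6,3) (6,4) (6,5)] -> total=9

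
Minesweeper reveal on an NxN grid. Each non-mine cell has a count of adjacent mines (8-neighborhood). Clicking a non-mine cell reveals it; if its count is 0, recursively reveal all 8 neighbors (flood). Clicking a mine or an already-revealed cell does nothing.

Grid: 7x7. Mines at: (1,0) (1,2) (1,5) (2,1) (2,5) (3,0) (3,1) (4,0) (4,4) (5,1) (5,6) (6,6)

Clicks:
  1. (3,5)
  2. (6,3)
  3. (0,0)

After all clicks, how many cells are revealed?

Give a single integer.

Answer: 10

Derivation:
Click 1 (3,5) count=2: revealed 1 new [(3,5)] -> total=1
Click 2 (6,3) count=0: revealed 8 new [(5,2) (5,3) (5,4) (5,5) (6,2) (6,3) (6,4) (6,5)] -> total=9
Click 3 (0,0) count=1: revealed 1 new [(0,0)] -> total=10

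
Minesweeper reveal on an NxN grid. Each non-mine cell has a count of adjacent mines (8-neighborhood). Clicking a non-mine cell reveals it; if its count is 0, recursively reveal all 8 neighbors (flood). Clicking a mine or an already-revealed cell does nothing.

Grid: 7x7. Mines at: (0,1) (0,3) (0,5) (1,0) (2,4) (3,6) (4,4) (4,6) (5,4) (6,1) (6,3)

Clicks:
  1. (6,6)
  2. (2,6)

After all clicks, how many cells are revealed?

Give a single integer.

Click 1 (6,6) count=0: revealed 4 new [(5,5) (5,6) (6,5) (6,6)] -> total=4
Click 2 (2,6) count=1: revealed 1 new [(2,6)] -> total=5

Answer: 5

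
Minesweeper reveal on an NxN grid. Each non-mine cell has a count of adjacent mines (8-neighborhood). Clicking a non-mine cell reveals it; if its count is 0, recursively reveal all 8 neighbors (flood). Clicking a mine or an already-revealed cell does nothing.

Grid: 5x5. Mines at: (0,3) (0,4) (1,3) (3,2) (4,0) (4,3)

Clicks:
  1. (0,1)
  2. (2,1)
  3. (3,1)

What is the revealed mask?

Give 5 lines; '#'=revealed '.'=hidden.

Answer: ###..
###..
###..
##...
.....

Derivation:
Click 1 (0,1) count=0: revealed 11 new [(0,0) (0,1) (0,2) (1,0) (1,1) (1,2) (2,0) (2,1) (2,2) (3,0) (3,1)] -> total=11
Click 2 (2,1) count=1: revealed 0 new [(none)] -> total=11
Click 3 (3,1) count=2: revealed 0 new [(none)] -> total=11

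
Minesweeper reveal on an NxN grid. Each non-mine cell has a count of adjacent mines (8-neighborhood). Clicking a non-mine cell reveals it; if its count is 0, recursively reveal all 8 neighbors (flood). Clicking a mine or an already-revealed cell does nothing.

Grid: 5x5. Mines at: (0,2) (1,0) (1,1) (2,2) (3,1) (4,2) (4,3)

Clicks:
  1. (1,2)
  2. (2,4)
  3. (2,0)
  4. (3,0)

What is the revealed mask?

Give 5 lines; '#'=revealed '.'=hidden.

Click 1 (1,2) count=3: revealed 1 new [(1,2)] -> total=1
Click 2 (2,4) count=0: revealed 8 new [(0,3) (0,4) (1,3) (1,4) (2,3) (2,4) (3,3) (3,4)] -> total=9
Click 3 (2,0) count=3: revealed 1 new [(2,0)] -> total=10
Click 4 (3,0) count=1: revealed 1 new [(3,0)] -> total=11

Answer: ...##
..###
#..##
#..##
.....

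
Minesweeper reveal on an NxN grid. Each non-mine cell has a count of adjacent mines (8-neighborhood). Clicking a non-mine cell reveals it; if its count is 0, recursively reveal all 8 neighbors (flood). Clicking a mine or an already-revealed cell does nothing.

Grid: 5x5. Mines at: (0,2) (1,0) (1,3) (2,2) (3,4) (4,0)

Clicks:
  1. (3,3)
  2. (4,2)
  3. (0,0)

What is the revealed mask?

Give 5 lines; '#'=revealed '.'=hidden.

Answer: #....
.....
.....
.###.
.###.

Derivation:
Click 1 (3,3) count=2: revealed 1 new [(3,3)] -> total=1
Click 2 (4,2) count=0: revealed 5 new [(3,1) (3,2) (4,1) (4,2) (4,3)] -> total=6
Click 3 (0,0) count=1: revealed 1 new [(0,0)] -> total=7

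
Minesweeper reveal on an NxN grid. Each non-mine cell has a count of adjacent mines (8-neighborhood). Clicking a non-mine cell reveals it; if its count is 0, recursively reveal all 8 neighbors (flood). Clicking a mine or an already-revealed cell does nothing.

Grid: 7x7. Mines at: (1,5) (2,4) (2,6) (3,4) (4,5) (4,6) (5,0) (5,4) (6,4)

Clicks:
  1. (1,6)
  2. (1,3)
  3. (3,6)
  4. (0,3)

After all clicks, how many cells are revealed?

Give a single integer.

Click 1 (1,6) count=2: revealed 1 new [(1,6)] -> total=1
Click 2 (1,3) count=1: revealed 1 new [(1,3)] -> total=2
Click 3 (3,6) count=3: revealed 1 new [(3,6)] -> total=3
Click 4 (0,3) count=0: revealed 27 new [(0,0) (0,1) (0,2) (0,3) (0,4) (1,0) (1,1) (1,2) (1,4) (2,0) (2,1) (2,2) (2,3) (3,0) (3,1) (3,2) (3,3) (4,0) (4,1) (4,2) (4,3) (5,1) (5,2) (5,3) (6,1) (6,2) (6,3)] -> total=30

Answer: 30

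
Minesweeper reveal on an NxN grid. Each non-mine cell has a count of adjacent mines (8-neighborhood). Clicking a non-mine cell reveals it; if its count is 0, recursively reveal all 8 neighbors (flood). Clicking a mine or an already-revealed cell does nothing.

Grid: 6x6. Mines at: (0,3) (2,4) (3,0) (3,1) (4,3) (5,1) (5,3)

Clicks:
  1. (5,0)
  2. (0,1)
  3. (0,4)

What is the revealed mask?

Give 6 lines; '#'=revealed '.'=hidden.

Answer: ###.#.
###...
###...
......
......
#.....

Derivation:
Click 1 (5,0) count=1: revealed 1 new [(5,0)] -> total=1
Click 2 (0,1) count=0: revealed 9 new [(0,0) (0,1) (0,2) (1,0) (1,1) (1,2) (2,0) (2,1) (2,2)] -> total=10
Click 3 (0,4) count=1: revealed 1 new [(0,4)] -> total=11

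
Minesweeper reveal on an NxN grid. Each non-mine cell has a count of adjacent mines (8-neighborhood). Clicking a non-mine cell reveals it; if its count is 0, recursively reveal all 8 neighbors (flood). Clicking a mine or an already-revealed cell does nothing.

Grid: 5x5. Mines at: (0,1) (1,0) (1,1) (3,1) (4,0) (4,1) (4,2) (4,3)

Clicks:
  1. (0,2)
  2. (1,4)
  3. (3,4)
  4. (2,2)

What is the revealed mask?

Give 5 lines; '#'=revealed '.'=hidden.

Click 1 (0,2) count=2: revealed 1 new [(0,2)] -> total=1
Click 2 (1,4) count=0: revealed 11 new [(0,3) (0,4) (1,2) (1,3) (1,4) (2,2) (2,3) (2,4) (3,2) (3,3) (3,4)] -> total=12
Click 3 (3,4) count=1: revealed 0 new [(none)] -> total=12
Click 4 (2,2) count=2: revealed 0 new [(none)] -> total=12

Answer: ..###
..###
..###
..###
.....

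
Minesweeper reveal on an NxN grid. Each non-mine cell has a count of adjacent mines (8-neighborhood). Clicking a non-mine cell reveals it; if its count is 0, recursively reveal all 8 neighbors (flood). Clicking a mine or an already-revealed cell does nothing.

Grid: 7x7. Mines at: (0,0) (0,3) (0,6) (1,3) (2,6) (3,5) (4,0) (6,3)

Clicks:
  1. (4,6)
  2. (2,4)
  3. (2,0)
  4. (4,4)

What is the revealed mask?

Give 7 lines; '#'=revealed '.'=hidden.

Answer: .......
###....
#####..
#####..
.####.#
.####..
.......

Derivation:
Click 1 (4,6) count=1: revealed 1 new [(4,6)] -> total=1
Click 2 (2,4) count=2: revealed 1 new [(2,4)] -> total=2
Click 3 (2,0) count=0: revealed 20 new [(1,0) (1,1) (1,2) (2,0) (2,1) (2,2) (2,3) (3,0) (3,1) (3,2) (3,3) (3,4) (4,1) (4,2) (4,3) (4,4) (5,1) (5,2) (5,3) (5,4)] -> total=22
Click 4 (4,4) count=1: revealed 0 new [(none)] -> total=22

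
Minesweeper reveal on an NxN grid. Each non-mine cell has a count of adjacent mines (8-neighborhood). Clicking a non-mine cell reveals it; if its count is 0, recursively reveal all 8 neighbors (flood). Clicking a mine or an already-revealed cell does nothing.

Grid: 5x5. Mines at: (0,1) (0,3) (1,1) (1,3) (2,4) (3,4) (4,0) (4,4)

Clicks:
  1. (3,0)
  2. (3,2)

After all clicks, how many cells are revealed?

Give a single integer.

Click 1 (3,0) count=1: revealed 1 new [(3,0)] -> total=1
Click 2 (3,2) count=0: revealed 9 new [(2,1) (2,2) (2,3) (3,1) (3,2) (3,3) (4,1) (4,2) (4,3)] -> total=10

Answer: 10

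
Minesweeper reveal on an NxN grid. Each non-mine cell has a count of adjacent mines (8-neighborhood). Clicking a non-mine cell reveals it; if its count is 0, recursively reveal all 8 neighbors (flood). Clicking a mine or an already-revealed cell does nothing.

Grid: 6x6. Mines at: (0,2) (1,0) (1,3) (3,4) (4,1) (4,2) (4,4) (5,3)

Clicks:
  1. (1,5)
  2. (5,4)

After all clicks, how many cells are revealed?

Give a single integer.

Click 1 (1,5) count=0: revealed 6 new [(0,4) (0,5) (1,4) (1,5) (2,4) (2,5)] -> total=6
Click 2 (5,4) count=2: revealed 1 new [(5,4)] -> total=7

Answer: 7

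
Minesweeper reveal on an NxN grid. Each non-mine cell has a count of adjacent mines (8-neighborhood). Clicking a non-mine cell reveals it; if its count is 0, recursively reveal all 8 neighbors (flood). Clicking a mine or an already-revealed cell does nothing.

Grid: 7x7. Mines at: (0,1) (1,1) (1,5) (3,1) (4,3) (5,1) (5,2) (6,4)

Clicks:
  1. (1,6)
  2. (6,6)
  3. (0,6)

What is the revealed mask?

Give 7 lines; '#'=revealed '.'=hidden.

Click 1 (1,6) count=1: revealed 1 new [(1,6)] -> total=1
Click 2 (6,6) count=0: revealed 14 new [(2,4) (2,5) (2,6) (3,4) (3,5) (3,6) (4,4) (4,5) (4,6) (5,4) (5,5) (5,6) (6,5) (6,6)] -> total=15
Click 3 (0,6) count=1: revealed 1 new [(0,6)] -> total=16

Answer: ......#
......#
....###
....###
....###
....###
.....##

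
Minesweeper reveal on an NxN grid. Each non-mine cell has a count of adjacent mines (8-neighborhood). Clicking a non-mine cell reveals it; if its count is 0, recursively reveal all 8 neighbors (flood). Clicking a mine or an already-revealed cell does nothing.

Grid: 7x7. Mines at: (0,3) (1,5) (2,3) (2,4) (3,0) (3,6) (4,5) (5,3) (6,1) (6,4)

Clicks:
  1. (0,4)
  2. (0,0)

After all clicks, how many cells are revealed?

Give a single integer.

Answer: 10

Derivation:
Click 1 (0,4) count=2: revealed 1 new [(0,4)] -> total=1
Click 2 (0,0) count=0: revealed 9 new [(0,0) (0,1) (0,2) (1,0) (1,1) (1,2) (2,0) (2,1) (2,2)] -> total=10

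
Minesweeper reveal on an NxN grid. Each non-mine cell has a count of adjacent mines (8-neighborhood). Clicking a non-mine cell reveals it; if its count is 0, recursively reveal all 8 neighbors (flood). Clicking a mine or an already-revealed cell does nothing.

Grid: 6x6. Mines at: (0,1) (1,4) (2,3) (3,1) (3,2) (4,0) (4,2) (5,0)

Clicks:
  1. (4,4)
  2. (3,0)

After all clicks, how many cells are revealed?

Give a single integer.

Click 1 (4,4) count=0: revealed 11 new [(2,4) (2,5) (3,3) (3,4) (3,5) (4,3) (4,4) (4,5) (5,3) (5,4) (5,5)] -> total=11
Click 2 (3,0) count=2: revealed 1 new [(3,0)] -> total=12

Answer: 12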